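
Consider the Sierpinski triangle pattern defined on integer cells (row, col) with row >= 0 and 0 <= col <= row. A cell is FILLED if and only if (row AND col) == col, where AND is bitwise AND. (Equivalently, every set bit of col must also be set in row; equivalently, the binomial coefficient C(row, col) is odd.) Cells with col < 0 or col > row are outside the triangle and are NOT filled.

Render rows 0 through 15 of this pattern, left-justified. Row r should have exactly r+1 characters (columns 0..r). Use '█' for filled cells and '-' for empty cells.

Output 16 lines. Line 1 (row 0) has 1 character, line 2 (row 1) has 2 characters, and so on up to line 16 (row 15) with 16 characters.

r0=0: █
r1=1: ██
r2=10: █-█
r3=11: ████
r4=100: █---█
r5=101: ██--██
r6=110: █-█-█-█
r7=111: ████████
r8=1000: █-------█
r9=1001: ██------██
r10=1010: █-█-----█-█
r11=1011: ████----████
r12=1100: █---█---█---█
r13=1101: ██--██--██--██
r14=1110: █-█-█-█-█-█-█-█
r15=1111: ████████████████

Answer: █
██
█-█
████
█---█
██--██
█-█-█-█
████████
█-------█
██------██
█-█-----█-█
████----████
█---█---█---█
██--██--██--██
█-█-█-█-█-█-█-█
████████████████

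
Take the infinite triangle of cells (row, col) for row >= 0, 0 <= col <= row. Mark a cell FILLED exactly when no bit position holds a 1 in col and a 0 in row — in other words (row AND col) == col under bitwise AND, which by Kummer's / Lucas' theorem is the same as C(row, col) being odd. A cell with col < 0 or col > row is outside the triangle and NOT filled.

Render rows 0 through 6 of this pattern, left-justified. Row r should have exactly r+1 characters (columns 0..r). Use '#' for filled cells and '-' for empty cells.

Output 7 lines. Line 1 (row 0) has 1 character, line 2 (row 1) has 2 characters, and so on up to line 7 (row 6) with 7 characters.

Answer: #
##
#-#
####
#---#
##--##
#-#-#-#

Derivation:
r0=0: #
r1=1: ##
r2=10: #-#
r3=11: ####
r4=100: #---#
r5=101: ##--##
r6=110: #-#-#-#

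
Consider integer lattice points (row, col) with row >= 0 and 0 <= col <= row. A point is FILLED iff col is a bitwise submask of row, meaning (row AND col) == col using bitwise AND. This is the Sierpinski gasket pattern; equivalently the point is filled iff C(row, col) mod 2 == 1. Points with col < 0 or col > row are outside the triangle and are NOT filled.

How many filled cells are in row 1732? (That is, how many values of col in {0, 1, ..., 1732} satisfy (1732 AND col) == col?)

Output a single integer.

1732 in binary = 11011000100
popcount(1732) = number of 1-bits in 11011000100 = 5
A col c satisfies (1732 AND c) == c iff every set bit of c is also set in 1732; each of the 5 set bits of 1732 can independently be on or off in c.
count = 2^5 = 32

Answer: 32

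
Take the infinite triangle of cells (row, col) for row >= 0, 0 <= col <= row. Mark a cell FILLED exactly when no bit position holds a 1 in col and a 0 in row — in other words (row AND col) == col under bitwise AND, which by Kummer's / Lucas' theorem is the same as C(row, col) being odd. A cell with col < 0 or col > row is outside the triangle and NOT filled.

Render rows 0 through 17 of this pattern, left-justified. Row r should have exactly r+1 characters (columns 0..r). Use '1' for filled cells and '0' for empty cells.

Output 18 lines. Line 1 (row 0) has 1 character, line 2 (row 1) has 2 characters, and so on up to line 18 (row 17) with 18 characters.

r0=0: 1
r1=1: 11
r2=10: 101
r3=11: 1111
r4=100: 10001
r5=101: 110011
r6=110: 1010101
r7=111: 11111111
r8=1000: 100000001
r9=1001: 1100000011
r10=1010: 10100000101
r11=1011: 111100001111
r12=1100: 1000100010001
r13=1101: 11001100110011
r14=1110: 101010101010101
r15=1111: 1111111111111111
r16=10000: 10000000000000001
r17=10001: 110000000000000011

Answer: 1
11
101
1111
10001
110011
1010101
11111111
100000001
1100000011
10100000101
111100001111
1000100010001
11001100110011
101010101010101
1111111111111111
10000000000000001
110000000000000011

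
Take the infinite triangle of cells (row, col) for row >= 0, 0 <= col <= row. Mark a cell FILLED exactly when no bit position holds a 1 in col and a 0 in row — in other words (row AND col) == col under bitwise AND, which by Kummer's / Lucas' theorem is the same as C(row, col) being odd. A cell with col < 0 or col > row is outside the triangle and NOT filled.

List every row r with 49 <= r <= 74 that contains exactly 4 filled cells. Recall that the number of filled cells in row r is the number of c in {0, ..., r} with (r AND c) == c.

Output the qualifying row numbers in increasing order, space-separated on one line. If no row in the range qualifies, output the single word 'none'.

Answer: 65 66 68 72

Derivation:
Row r has 2^popcount(r) filled cells, so we need popcount(r) = log2(4) = 2.
Scan r = 49..74 and keep those with exactly 2 one-bits:
r=49=110001 popcount=3 -> skip
r=50=110010 popcount=3 -> skip
r=51=110011 popcount=4 -> skip
r=52=110100 popcount=3 -> skip
r=53=110101 popcount=4 -> skip
r=54=110110 popcount=4 -> skip
r=55=110111 popcount=5 -> skip
r=56=111000 popcount=3 -> skip
r=57=111001 popcount=4 -> skip
r=58=111010 popcount=4 -> skip
r=59=111011 popcount=5 -> skip
r=60=111100 popcount=4 -> skip
r=61=111101 popcount=5 -> skip
r=62=111110 popcount=5 -> skip
r=63=111111 popcount=6 -> skip
r=64=1000000 popcount=1 -> skip
r=65=1000001 popcount=2 -> KEEP
r=66=1000010 popcount=2 -> KEEP
r=67=1000011 popcount=3 -> skip
r=68=1000100 popcount=2 -> KEEP
r=69=1000101 popcount=3 -> skip
r=70=1000110 popcount=3 -> skip
r=71=1000111 popcount=4 -> skip
r=72=1001000 popcount=2 -> KEEP
r=73=1001001 popcount=3 -> skip
r=74=1001010 popcount=3 -> skip
Kept rows: 65 66 68 72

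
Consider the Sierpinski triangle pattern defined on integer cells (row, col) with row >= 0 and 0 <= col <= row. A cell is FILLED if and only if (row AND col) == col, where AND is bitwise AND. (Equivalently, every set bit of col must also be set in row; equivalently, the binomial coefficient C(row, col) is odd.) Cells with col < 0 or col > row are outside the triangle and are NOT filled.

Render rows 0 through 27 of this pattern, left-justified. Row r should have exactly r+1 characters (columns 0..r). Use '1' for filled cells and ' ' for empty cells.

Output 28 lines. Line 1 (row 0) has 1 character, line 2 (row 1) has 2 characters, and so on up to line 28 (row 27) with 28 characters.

Answer: 1
11
1 1
1111
1   1
11  11
1 1 1 1
11111111
1       1
11      11
1 1     1 1
1111    1111
1   1   1   1
11  11  11  11
1 1 1 1 1 1 1 1
1111111111111111
1               1
11              11
1 1             1 1
1111            1111
1   1           1   1
11  11          11  11
1 1 1 1         1 1 1 1
11111111        11111111
1       1       1       1
11      11      11      11
1 1     1 1     1 1     1 1
1111    1111    1111    1111

Derivation:
r0=0: 1
r1=1: 11
r2=10: 1 1
r3=11: 1111
r4=100: 1   1
r5=101: 11  11
r6=110: 1 1 1 1
r7=111: 11111111
r8=1000: 1       1
r9=1001: 11      11
r10=1010: 1 1     1 1
r11=1011: 1111    1111
r12=1100: 1   1   1   1
r13=1101: 11  11  11  11
r14=1110: 1 1 1 1 1 1 1 1
r15=1111: 1111111111111111
r16=10000: 1               1
r17=10001: 11              11
r18=10010: 1 1             1 1
r19=10011: 1111            1111
r20=10100: 1   1           1   1
r21=10101: 11  11          11  11
r22=10110: 1 1 1 1         1 1 1 1
r23=10111: 11111111        11111111
r24=11000: 1       1       1       1
r25=11001: 11      11      11      11
r26=11010: 1 1     1 1     1 1     1 1
r27=11011: 1111    1111    1111    1111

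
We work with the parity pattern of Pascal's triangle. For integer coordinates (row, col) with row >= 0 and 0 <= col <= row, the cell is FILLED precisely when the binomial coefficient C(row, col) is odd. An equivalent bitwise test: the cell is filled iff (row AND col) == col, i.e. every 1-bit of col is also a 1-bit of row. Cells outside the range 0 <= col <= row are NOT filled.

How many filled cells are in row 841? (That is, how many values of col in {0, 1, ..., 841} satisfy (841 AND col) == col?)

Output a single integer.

Answer: 32

Derivation:
841 in binary = 1101001001
popcount(841) = number of 1-bits in 1101001001 = 5
A col c satisfies (841 AND c) == c iff every set bit of c is also set in 841; each of the 5 set bits of 841 can independently be on or off in c.
count = 2^5 = 32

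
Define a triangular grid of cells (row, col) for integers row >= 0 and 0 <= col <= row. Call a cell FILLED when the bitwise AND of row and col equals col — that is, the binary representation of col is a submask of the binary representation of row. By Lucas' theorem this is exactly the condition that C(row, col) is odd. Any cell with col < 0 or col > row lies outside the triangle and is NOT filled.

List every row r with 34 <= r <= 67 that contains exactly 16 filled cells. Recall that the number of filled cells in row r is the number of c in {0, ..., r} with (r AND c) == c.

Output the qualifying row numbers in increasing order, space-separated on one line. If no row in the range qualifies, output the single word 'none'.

Answer: 39 43 45 46 51 53 54 57 58 60

Derivation:
Row r has 2^popcount(r) filled cells, so we need popcount(r) = log2(16) = 4.
Scan r = 34..67 and keep those with exactly 4 one-bits:
r=34=100010 popcount=2 -> skip
r=35=100011 popcount=3 -> skip
r=36=100100 popcount=2 -> skip
r=37=100101 popcount=3 -> skip
r=38=100110 popcount=3 -> skip
r=39=100111 popcount=4 -> KEEP
r=40=101000 popcount=2 -> skip
r=41=101001 popcount=3 -> skip
r=42=101010 popcount=3 -> skip
r=43=101011 popcount=4 -> KEEP
r=44=101100 popcount=3 -> skip
r=45=101101 popcount=4 -> KEEP
r=46=101110 popcount=4 -> KEEP
r=47=101111 popcount=5 -> skip
r=48=110000 popcount=2 -> skip
r=49=110001 popcount=3 -> skip
r=50=110010 popcount=3 -> skip
r=51=110011 popcount=4 -> KEEP
r=52=110100 popcount=3 -> skip
r=53=110101 popcount=4 -> KEEP
r=54=110110 popcount=4 -> KEEP
r=55=110111 popcount=5 -> skip
r=56=111000 popcount=3 -> skip
r=57=111001 popcount=4 -> KEEP
r=58=111010 popcount=4 -> KEEP
r=59=111011 popcount=5 -> skip
r=60=111100 popcount=4 -> KEEP
r=61=111101 popcount=5 -> skip
r=62=111110 popcount=5 -> skip
r=63=111111 popcount=6 -> skip
r=64=1000000 popcount=1 -> skip
r=65=1000001 popcount=2 -> skip
r=66=1000010 popcount=2 -> skip
r=67=1000011 popcount=3 -> skip
Kept rows: 39 43 45 46 51 53 54 57 58 60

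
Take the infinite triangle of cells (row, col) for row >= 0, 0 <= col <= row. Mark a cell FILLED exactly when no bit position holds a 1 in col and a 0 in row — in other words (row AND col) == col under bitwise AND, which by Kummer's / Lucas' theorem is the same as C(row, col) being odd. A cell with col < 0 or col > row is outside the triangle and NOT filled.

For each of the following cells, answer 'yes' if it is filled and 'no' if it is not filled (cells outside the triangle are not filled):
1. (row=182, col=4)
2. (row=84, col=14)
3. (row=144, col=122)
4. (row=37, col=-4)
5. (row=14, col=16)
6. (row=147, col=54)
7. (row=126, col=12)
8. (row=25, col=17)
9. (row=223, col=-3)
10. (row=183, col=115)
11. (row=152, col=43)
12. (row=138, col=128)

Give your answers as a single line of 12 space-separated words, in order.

(182,4): row=0b10110110, col=0b100, row AND col = 0b100 = 4; 4 == 4 -> filled
(84,14): row=0b1010100, col=0b1110, row AND col = 0b100 = 4; 4 != 14 -> empty
(144,122): row=0b10010000, col=0b1111010, row AND col = 0b10000 = 16; 16 != 122 -> empty
(37,-4): col outside [0, 37] -> not filled
(14,16): col outside [0, 14] -> not filled
(147,54): row=0b10010011, col=0b110110, row AND col = 0b10010 = 18; 18 != 54 -> empty
(126,12): row=0b1111110, col=0b1100, row AND col = 0b1100 = 12; 12 == 12 -> filled
(25,17): row=0b11001, col=0b10001, row AND col = 0b10001 = 17; 17 == 17 -> filled
(223,-3): col outside [0, 223] -> not filled
(183,115): row=0b10110111, col=0b1110011, row AND col = 0b110011 = 51; 51 != 115 -> empty
(152,43): row=0b10011000, col=0b101011, row AND col = 0b1000 = 8; 8 != 43 -> empty
(138,128): row=0b10001010, col=0b10000000, row AND col = 0b10000000 = 128; 128 == 128 -> filled

Answer: yes no no no no no yes yes no no no yes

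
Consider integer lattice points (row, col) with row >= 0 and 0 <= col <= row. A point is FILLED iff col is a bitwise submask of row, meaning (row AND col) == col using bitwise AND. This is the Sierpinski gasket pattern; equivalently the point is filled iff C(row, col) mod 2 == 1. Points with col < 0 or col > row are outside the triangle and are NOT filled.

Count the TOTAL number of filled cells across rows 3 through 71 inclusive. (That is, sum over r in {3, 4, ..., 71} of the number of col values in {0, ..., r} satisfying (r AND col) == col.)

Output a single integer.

Answer: 778

Derivation:
r3=11 pc2: +4 =4
r4=100 pc1: +2 =6
r5=101 pc2: +4 =10
r6=110 pc2: +4 =14
r7=111 pc3: +8 =22
r8=1000 pc1: +2 =24
r9=1001 pc2: +4 =28
r10=1010 pc2: +4 =32
r11=1011 pc3: +8 =40
r12=1100 pc2: +4 =44
r13=1101 pc3: +8 =52
r14=1110 pc3: +8 =60
r15=1111 pc4: +16 =76
r16=10000 pc1: +2 =78
r17=10001 pc2: +4 =82
r18=10010 pc2: +4 =86
r19=10011 pc3: +8 =94
r20=10100 pc2: +4 =98
r21=10101 pc3: +8 =106
r22=10110 pc3: +8 =114
r23=10111 pc4: +16 =130
r24=11000 pc2: +4 =134
r25=11001 pc3: +8 =142
r26=11010 pc3: +8 =150
r27=11011 pc4: +16 =166
r28=11100 pc3: +8 =174
r29=11101 pc4: +16 =190
r30=11110 pc4: +16 =206
r31=11111 pc5: +32 =238
r32=100000 pc1: +2 =240
r33=100001 pc2: +4 =244
r34=100010 pc2: +4 =248
r35=100011 pc3: +8 =256
r36=100100 pc2: +4 =260
r37=100101 pc3: +8 =268
r38=100110 pc3: +8 =276
r39=100111 pc4: +16 =292
r40=101000 pc2: +4 =296
r41=101001 pc3: +8 =304
r42=101010 pc3: +8 =312
r43=101011 pc4: +16 =328
r44=101100 pc3: +8 =336
r45=101101 pc4: +16 =352
r46=101110 pc4: +16 =368
r47=101111 pc5: +32 =400
r48=110000 pc2: +4 =404
r49=110001 pc3: +8 =412
r50=110010 pc3: +8 =420
r51=110011 pc4: +16 =436
r52=110100 pc3: +8 =444
r53=110101 pc4: +16 =460
r54=110110 pc4: +16 =476
r55=110111 pc5: +32 =508
r56=111000 pc3: +8 =516
r57=111001 pc4: +16 =532
r58=111010 pc4: +16 =548
r59=111011 pc5: +32 =580
r60=111100 pc4: +16 =596
r61=111101 pc5: +32 =628
r62=111110 pc5: +32 =660
r63=111111 pc6: +64 =724
r64=1000000 pc1: +2 =726
r65=1000001 pc2: +4 =730
r66=1000010 pc2: +4 =734
r67=1000011 pc3: +8 =742
r68=1000100 pc2: +4 =746
r69=1000101 pc3: +8 =754
r70=1000110 pc3: +8 =762
r71=1000111 pc4: +16 =778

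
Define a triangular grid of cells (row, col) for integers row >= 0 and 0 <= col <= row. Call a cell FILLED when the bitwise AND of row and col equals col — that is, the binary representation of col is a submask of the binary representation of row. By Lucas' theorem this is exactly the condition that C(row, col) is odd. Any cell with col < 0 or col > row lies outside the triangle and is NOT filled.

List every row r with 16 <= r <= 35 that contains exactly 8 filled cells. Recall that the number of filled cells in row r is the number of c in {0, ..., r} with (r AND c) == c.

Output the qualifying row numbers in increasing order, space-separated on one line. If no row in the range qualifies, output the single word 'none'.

Answer: 19 21 22 25 26 28 35

Derivation:
Row r has 2^popcount(r) filled cells, so we need popcount(r) = log2(8) = 3.
Scan r = 16..35 and keep those with exactly 3 one-bits:
r=16=10000 popcount=1 -> skip
r=17=10001 popcount=2 -> skip
r=18=10010 popcount=2 -> skip
r=19=10011 popcount=3 -> KEEP
r=20=10100 popcount=2 -> skip
r=21=10101 popcount=3 -> KEEP
r=22=10110 popcount=3 -> KEEP
r=23=10111 popcount=4 -> skip
r=24=11000 popcount=2 -> skip
r=25=11001 popcount=3 -> KEEP
r=26=11010 popcount=3 -> KEEP
r=27=11011 popcount=4 -> skip
r=28=11100 popcount=3 -> KEEP
r=29=11101 popcount=4 -> skip
r=30=11110 popcount=4 -> skip
r=31=11111 popcount=5 -> skip
r=32=100000 popcount=1 -> skip
r=33=100001 popcount=2 -> skip
r=34=100010 popcount=2 -> skip
r=35=100011 popcount=3 -> KEEP
Kept rows: 19 21 22 25 26 28 35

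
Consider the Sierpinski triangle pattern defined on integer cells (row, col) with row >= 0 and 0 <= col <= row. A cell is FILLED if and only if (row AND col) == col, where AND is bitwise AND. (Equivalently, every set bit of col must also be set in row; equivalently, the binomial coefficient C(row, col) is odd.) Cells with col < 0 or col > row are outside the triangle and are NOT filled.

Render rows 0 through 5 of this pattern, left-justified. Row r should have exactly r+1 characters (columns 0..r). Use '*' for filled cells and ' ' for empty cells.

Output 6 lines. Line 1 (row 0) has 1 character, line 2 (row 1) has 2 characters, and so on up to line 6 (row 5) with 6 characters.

Answer: *
**
* *
****
*   *
**  **

Derivation:
r0=0: *
r1=1: **
r2=10: * *
r3=11: ****
r4=100: *   *
r5=101: **  **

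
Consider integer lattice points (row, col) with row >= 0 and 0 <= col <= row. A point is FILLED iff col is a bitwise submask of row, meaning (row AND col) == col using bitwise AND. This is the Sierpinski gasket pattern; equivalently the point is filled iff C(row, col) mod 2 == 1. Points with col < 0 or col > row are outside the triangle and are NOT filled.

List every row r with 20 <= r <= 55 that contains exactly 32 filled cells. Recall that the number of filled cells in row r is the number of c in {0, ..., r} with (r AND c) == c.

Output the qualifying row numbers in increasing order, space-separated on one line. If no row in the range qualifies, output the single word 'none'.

Row r has 2^popcount(r) filled cells, so we need popcount(r) = log2(32) = 5.
Scan r = 20..55 and keep those with exactly 5 one-bits:
r=20=10100 popcount=2 -> skip
r=21=10101 popcount=3 -> skip
r=22=10110 popcount=3 -> skip
r=23=10111 popcount=4 -> skip
r=24=11000 popcount=2 -> skip
r=25=11001 popcount=3 -> skip
r=26=11010 popcount=3 -> skip
r=27=11011 popcount=4 -> skip
r=28=11100 popcount=3 -> skip
r=29=11101 popcount=4 -> skip
r=30=11110 popcount=4 -> skip
r=31=11111 popcount=5 -> KEEP
r=32=100000 popcount=1 -> skip
r=33=100001 popcount=2 -> skip
r=34=100010 popcount=2 -> skip
r=35=100011 popcount=3 -> skip
r=36=100100 popcount=2 -> skip
r=37=100101 popcount=3 -> skip
r=38=100110 popcount=3 -> skip
r=39=100111 popcount=4 -> skip
r=40=101000 popcount=2 -> skip
r=41=101001 popcount=3 -> skip
r=42=101010 popcount=3 -> skip
r=43=101011 popcount=4 -> skip
r=44=101100 popcount=3 -> skip
r=45=101101 popcount=4 -> skip
r=46=101110 popcount=4 -> skip
r=47=101111 popcount=5 -> KEEP
r=48=110000 popcount=2 -> skip
r=49=110001 popcount=3 -> skip
r=50=110010 popcount=3 -> skip
r=51=110011 popcount=4 -> skip
r=52=110100 popcount=3 -> skip
r=53=110101 popcount=4 -> skip
r=54=110110 popcount=4 -> skip
r=55=110111 popcount=5 -> KEEP
Kept rows: 31 47 55

Answer: 31 47 55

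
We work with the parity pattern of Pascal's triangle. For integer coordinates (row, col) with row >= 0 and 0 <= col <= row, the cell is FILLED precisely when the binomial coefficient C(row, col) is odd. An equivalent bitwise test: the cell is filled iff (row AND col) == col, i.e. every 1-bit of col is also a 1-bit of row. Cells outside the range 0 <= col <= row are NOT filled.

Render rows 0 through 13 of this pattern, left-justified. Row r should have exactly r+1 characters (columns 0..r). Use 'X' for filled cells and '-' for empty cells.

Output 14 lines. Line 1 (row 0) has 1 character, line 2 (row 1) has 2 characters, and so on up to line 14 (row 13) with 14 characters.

Answer: X
XX
X-X
XXXX
X---X
XX--XX
X-X-X-X
XXXXXXXX
X-------X
XX------XX
X-X-----X-X
XXXX----XXXX
X---X---X---X
XX--XX--XX--XX

Derivation:
r0=0: X
r1=1: XX
r2=10: X-X
r3=11: XXXX
r4=100: X---X
r5=101: XX--XX
r6=110: X-X-X-X
r7=111: XXXXXXXX
r8=1000: X-------X
r9=1001: XX------XX
r10=1010: X-X-----X-X
r11=1011: XXXX----XXXX
r12=1100: X---X---X---X
r13=1101: XX--XX--XX--XX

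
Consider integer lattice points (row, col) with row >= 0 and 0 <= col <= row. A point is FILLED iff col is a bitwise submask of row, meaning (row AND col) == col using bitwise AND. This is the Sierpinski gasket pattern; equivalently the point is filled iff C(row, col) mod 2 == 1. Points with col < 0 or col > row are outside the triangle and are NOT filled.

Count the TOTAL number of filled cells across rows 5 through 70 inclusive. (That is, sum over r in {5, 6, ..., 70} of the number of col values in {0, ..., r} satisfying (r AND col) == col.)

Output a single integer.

Answer: 756

Derivation:
r5=101 pc2: +4 =4
r6=110 pc2: +4 =8
r7=111 pc3: +8 =16
r8=1000 pc1: +2 =18
r9=1001 pc2: +4 =22
r10=1010 pc2: +4 =26
r11=1011 pc3: +8 =34
r12=1100 pc2: +4 =38
r13=1101 pc3: +8 =46
r14=1110 pc3: +8 =54
r15=1111 pc4: +16 =70
r16=10000 pc1: +2 =72
r17=10001 pc2: +4 =76
r18=10010 pc2: +4 =80
r19=10011 pc3: +8 =88
r20=10100 pc2: +4 =92
r21=10101 pc3: +8 =100
r22=10110 pc3: +8 =108
r23=10111 pc4: +16 =124
r24=11000 pc2: +4 =128
r25=11001 pc3: +8 =136
r26=11010 pc3: +8 =144
r27=11011 pc4: +16 =160
r28=11100 pc3: +8 =168
r29=11101 pc4: +16 =184
r30=11110 pc4: +16 =200
r31=11111 pc5: +32 =232
r32=100000 pc1: +2 =234
r33=100001 pc2: +4 =238
r34=100010 pc2: +4 =242
r35=100011 pc3: +8 =250
r36=100100 pc2: +4 =254
r37=100101 pc3: +8 =262
r38=100110 pc3: +8 =270
r39=100111 pc4: +16 =286
r40=101000 pc2: +4 =290
r41=101001 pc3: +8 =298
r42=101010 pc3: +8 =306
r43=101011 pc4: +16 =322
r44=101100 pc3: +8 =330
r45=101101 pc4: +16 =346
r46=101110 pc4: +16 =362
r47=101111 pc5: +32 =394
r48=110000 pc2: +4 =398
r49=110001 pc3: +8 =406
r50=110010 pc3: +8 =414
r51=110011 pc4: +16 =430
r52=110100 pc3: +8 =438
r53=110101 pc4: +16 =454
r54=110110 pc4: +16 =470
r55=110111 pc5: +32 =502
r56=111000 pc3: +8 =510
r57=111001 pc4: +16 =526
r58=111010 pc4: +16 =542
r59=111011 pc5: +32 =574
r60=111100 pc4: +16 =590
r61=111101 pc5: +32 =622
r62=111110 pc5: +32 =654
r63=111111 pc6: +64 =718
r64=1000000 pc1: +2 =720
r65=1000001 pc2: +4 =724
r66=1000010 pc2: +4 =728
r67=1000011 pc3: +8 =736
r68=1000100 pc2: +4 =740
r69=1000101 pc3: +8 =748
r70=1000110 pc3: +8 =756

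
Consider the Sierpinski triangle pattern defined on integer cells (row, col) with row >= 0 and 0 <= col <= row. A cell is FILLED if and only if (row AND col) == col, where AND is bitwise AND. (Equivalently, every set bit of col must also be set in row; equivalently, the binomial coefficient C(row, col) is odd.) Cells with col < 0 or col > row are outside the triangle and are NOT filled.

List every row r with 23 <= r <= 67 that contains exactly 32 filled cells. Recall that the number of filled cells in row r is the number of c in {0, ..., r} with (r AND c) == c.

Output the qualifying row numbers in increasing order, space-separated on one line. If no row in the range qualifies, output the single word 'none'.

Answer: 31 47 55 59 61 62

Derivation:
Row r has 2^popcount(r) filled cells, so we need popcount(r) = log2(32) = 5.
Scan r = 23..67 and keep those with exactly 5 one-bits:
r=23=10111 popcount=4 -> skip
r=24=11000 popcount=2 -> skip
r=25=11001 popcount=3 -> skip
r=26=11010 popcount=3 -> skip
r=27=11011 popcount=4 -> skip
r=28=11100 popcount=3 -> skip
r=29=11101 popcount=4 -> skip
r=30=11110 popcount=4 -> skip
r=31=11111 popcount=5 -> KEEP
r=32=100000 popcount=1 -> skip
r=33=100001 popcount=2 -> skip
r=34=100010 popcount=2 -> skip
r=35=100011 popcount=3 -> skip
r=36=100100 popcount=2 -> skip
r=37=100101 popcount=3 -> skip
r=38=100110 popcount=3 -> skip
r=39=100111 popcount=4 -> skip
r=40=101000 popcount=2 -> skip
r=41=101001 popcount=3 -> skip
r=42=101010 popcount=3 -> skip
r=43=101011 popcount=4 -> skip
r=44=101100 popcount=3 -> skip
r=45=101101 popcount=4 -> skip
r=46=101110 popcount=4 -> skip
r=47=101111 popcount=5 -> KEEP
r=48=110000 popcount=2 -> skip
r=49=110001 popcount=3 -> skip
r=50=110010 popcount=3 -> skip
r=51=110011 popcount=4 -> skip
r=52=110100 popcount=3 -> skip
r=53=110101 popcount=4 -> skip
r=54=110110 popcount=4 -> skip
r=55=110111 popcount=5 -> KEEP
r=56=111000 popcount=3 -> skip
r=57=111001 popcount=4 -> skip
r=58=111010 popcount=4 -> skip
r=59=111011 popcount=5 -> KEEP
r=60=111100 popcount=4 -> skip
r=61=111101 popcount=5 -> KEEP
r=62=111110 popcount=5 -> KEEP
r=63=111111 popcount=6 -> skip
r=64=1000000 popcount=1 -> skip
r=65=1000001 popcount=2 -> skip
r=66=1000010 popcount=2 -> skip
r=67=1000011 popcount=3 -> skip
Kept rows: 31 47 55 59 61 62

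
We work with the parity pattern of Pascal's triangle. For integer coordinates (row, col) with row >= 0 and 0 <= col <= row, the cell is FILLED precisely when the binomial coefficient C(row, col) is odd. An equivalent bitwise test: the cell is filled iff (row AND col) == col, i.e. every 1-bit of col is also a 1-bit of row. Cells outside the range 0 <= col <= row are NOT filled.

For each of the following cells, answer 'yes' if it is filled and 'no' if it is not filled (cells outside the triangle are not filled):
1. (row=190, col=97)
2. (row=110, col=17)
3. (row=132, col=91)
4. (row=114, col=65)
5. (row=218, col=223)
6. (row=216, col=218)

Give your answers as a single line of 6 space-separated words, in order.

(190,97): row=0b10111110, col=0b1100001, row AND col = 0b100000 = 32; 32 != 97 -> empty
(110,17): row=0b1101110, col=0b10001, row AND col = 0b0 = 0; 0 != 17 -> empty
(132,91): row=0b10000100, col=0b1011011, row AND col = 0b0 = 0; 0 != 91 -> empty
(114,65): row=0b1110010, col=0b1000001, row AND col = 0b1000000 = 64; 64 != 65 -> empty
(218,223): col outside [0, 218] -> not filled
(216,218): col outside [0, 216] -> not filled

Answer: no no no no no no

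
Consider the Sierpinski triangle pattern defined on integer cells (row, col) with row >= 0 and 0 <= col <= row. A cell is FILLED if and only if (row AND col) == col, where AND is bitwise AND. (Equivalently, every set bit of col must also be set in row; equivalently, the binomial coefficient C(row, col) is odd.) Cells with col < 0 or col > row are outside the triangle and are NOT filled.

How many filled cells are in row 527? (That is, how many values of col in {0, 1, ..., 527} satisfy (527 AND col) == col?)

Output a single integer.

Answer: 32

Derivation:
527 in binary = 1000001111
popcount(527) = number of 1-bits in 1000001111 = 5
A col c satisfies (527 AND c) == c iff every set bit of c is also set in 527; each of the 5 set bits of 527 can independently be on or off in c.
count = 2^5 = 32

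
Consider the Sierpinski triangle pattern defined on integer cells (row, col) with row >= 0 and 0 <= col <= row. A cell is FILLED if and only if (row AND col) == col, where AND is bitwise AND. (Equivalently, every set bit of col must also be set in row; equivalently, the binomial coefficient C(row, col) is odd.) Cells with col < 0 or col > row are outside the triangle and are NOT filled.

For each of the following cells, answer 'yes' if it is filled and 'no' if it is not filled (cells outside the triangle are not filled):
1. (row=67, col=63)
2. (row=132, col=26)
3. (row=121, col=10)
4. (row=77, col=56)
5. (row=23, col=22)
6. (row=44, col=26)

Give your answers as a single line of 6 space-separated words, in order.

Answer: no no no no yes no

Derivation:
(67,63): row=0b1000011, col=0b111111, row AND col = 0b11 = 3; 3 != 63 -> empty
(132,26): row=0b10000100, col=0b11010, row AND col = 0b0 = 0; 0 != 26 -> empty
(121,10): row=0b1111001, col=0b1010, row AND col = 0b1000 = 8; 8 != 10 -> empty
(77,56): row=0b1001101, col=0b111000, row AND col = 0b1000 = 8; 8 != 56 -> empty
(23,22): row=0b10111, col=0b10110, row AND col = 0b10110 = 22; 22 == 22 -> filled
(44,26): row=0b101100, col=0b11010, row AND col = 0b1000 = 8; 8 != 26 -> empty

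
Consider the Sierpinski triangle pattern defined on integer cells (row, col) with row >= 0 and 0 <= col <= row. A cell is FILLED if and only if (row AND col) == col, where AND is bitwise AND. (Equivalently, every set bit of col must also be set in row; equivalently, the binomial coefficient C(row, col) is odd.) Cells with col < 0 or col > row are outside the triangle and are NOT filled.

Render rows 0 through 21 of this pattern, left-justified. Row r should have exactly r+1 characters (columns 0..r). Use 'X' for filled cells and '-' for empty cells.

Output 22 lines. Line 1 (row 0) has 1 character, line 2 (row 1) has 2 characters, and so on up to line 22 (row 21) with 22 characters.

r0=0: X
r1=1: XX
r2=10: X-X
r3=11: XXXX
r4=100: X---X
r5=101: XX--XX
r6=110: X-X-X-X
r7=111: XXXXXXXX
r8=1000: X-------X
r9=1001: XX------XX
r10=1010: X-X-----X-X
r11=1011: XXXX----XXXX
r12=1100: X---X---X---X
r13=1101: XX--XX--XX--XX
r14=1110: X-X-X-X-X-X-X-X
r15=1111: XXXXXXXXXXXXXXXX
r16=10000: X---------------X
r17=10001: XX--------------XX
r18=10010: X-X-------------X-X
r19=10011: XXXX------------XXXX
r20=10100: X---X-----------X---X
r21=10101: XX--XX----------XX--XX

Answer: X
XX
X-X
XXXX
X---X
XX--XX
X-X-X-X
XXXXXXXX
X-------X
XX------XX
X-X-----X-X
XXXX----XXXX
X---X---X---X
XX--XX--XX--XX
X-X-X-X-X-X-X-X
XXXXXXXXXXXXXXXX
X---------------X
XX--------------XX
X-X-------------X-X
XXXX------------XXXX
X---X-----------X---X
XX--XX----------XX--XX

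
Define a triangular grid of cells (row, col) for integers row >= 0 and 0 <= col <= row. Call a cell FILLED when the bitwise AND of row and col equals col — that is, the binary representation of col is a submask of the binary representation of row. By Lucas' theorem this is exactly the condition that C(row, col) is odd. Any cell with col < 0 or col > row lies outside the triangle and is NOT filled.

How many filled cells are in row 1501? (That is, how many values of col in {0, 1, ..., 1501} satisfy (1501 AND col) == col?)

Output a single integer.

1501 in binary = 10111011101
popcount(1501) = number of 1-bits in 10111011101 = 8
A col c satisfies (1501 AND c) == c iff every set bit of c is also set in 1501; each of the 8 set bits of 1501 can independently be on or off in c.
count = 2^8 = 256

Answer: 256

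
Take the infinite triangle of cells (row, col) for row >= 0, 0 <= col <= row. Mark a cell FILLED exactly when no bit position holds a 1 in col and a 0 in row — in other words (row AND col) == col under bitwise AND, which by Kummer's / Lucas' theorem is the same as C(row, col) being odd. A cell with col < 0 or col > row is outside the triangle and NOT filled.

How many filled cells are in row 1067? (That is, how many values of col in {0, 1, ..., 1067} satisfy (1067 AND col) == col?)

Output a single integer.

Answer: 32

Derivation:
1067 in binary = 10000101011
popcount(1067) = number of 1-bits in 10000101011 = 5
A col c satisfies (1067 AND c) == c iff every set bit of c is also set in 1067; each of the 5 set bits of 1067 can independently be on or off in c.
count = 2^5 = 32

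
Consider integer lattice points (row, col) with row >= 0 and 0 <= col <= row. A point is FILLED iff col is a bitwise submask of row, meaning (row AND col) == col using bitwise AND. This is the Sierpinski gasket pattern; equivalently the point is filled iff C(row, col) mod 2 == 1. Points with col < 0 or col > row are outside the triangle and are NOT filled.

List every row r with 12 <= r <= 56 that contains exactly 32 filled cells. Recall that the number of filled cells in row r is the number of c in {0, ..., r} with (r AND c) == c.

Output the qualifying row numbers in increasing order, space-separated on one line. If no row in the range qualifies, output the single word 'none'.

Row r has 2^popcount(r) filled cells, so we need popcount(r) = log2(32) = 5.
Scan r = 12..56 and keep those with exactly 5 one-bits:
r=12=1100 popcount=2 -> skip
r=13=1101 popcount=3 -> skip
r=14=1110 popcount=3 -> skip
r=15=1111 popcount=4 -> skip
r=16=10000 popcount=1 -> skip
r=17=10001 popcount=2 -> skip
r=18=10010 popcount=2 -> skip
r=19=10011 popcount=3 -> skip
r=20=10100 popcount=2 -> skip
r=21=10101 popcount=3 -> skip
r=22=10110 popcount=3 -> skip
r=23=10111 popcount=4 -> skip
r=24=11000 popcount=2 -> skip
r=25=11001 popcount=3 -> skip
r=26=11010 popcount=3 -> skip
r=27=11011 popcount=4 -> skip
r=28=11100 popcount=3 -> skip
r=29=11101 popcount=4 -> skip
r=30=11110 popcount=4 -> skip
r=31=11111 popcount=5 -> KEEP
r=32=100000 popcount=1 -> skip
r=33=100001 popcount=2 -> skip
r=34=100010 popcount=2 -> skip
r=35=100011 popcount=3 -> skip
r=36=100100 popcount=2 -> skip
r=37=100101 popcount=3 -> skip
r=38=100110 popcount=3 -> skip
r=39=100111 popcount=4 -> skip
r=40=101000 popcount=2 -> skip
r=41=101001 popcount=3 -> skip
r=42=101010 popcount=3 -> skip
r=43=101011 popcount=4 -> skip
r=44=101100 popcount=3 -> skip
r=45=101101 popcount=4 -> skip
r=46=101110 popcount=4 -> skip
r=47=101111 popcount=5 -> KEEP
r=48=110000 popcount=2 -> skip
r=49=110001 popcount=3 -> skip
r=50=110010 popcount=3 -> skip
r=51=110011 popcount=4 -> skip
r=52=110100 popcount=3 -> skip
r=53=110101 popcount=4 -> skip
r=54=110110 popcount=4 -> skip
r=55=110111 popcount=5 -> KEEP
r=56=111000 popcount=3 -> skip
Kept rows: 31 47 55

Answer: 31 47 55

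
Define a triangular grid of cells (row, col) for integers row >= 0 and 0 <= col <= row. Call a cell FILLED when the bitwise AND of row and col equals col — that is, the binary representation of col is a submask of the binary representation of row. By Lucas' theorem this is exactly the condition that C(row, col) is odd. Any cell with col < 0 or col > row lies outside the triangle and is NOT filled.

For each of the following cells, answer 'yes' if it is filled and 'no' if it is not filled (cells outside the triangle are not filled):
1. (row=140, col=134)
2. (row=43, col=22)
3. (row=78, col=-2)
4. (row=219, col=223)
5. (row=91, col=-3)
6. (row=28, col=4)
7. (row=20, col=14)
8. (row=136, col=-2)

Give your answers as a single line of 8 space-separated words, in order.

(140,134): row=0b10001100, col=0b10000110, row AND col = 0b10000100 = 132; 132 != 134 -> empty
(43,22): row=0b101011, col=0b10110, row AND col = 0b10 = 2; 2 != 22 -> empty
(78,-2): col outside [0, 78] -> not filled
(219,223): col outside [0, 219] -> not filled
(91,-3): col outside [0, 91] -> not filled
(28,4): row=0b11100, col=0b100, row AND col = 0b100 = 4; 4 == 4 -> filled
(20,14): row=0b10100, col=0b1110, row AND col = 0b100 = 4; 4 != 14 -> empty
(136,-2): col outside [0, 136] -> not filled

Answer: no no no no no yes no no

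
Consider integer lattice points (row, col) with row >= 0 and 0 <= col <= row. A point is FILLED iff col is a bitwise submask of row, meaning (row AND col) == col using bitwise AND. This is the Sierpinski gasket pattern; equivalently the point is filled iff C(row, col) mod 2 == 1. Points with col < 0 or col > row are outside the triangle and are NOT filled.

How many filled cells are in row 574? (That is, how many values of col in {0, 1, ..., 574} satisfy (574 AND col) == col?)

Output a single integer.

Answer: 64

Derivation:
574 in binary = 1000111110
popcount(574) = number of 1-bits in 1000111110 = 6
A col c satisfies (574 AND c) == c iff every set bit of c is also set in 574; each of the 6 set bits of 574 can independently be on or off in c.
count = 2^6 = 64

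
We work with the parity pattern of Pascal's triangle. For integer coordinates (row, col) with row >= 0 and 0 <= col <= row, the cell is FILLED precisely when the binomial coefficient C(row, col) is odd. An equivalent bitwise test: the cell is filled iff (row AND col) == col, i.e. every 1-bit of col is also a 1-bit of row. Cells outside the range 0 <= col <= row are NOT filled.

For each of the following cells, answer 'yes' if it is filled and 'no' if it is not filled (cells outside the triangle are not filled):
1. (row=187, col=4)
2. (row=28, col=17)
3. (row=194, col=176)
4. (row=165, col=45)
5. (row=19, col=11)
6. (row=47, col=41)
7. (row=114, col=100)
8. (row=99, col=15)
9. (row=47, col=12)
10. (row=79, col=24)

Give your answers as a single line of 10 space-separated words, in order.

Answer: no no no no no yes no no yes no

Derivation:
(187,4): row=0b10111011, col=0b100, row AND col = 0b0 = 0; 0 != 4 -> empty
(28,17): row=0b11100, col=0b10001, row AND col = 0b10000 = 16; 16 != 17 -> empty
(194,176): row=0b11000010, col=0b10110000, row AND col = 0b10000000 = 128; 128 != 176 -> empty
(165,45): row=0b10100101, col=0b101101, row AND col = 0b100101 = 37; 37 != 45 -> empty
(19,11): row=0b10011, col=0b1011, row AND col = 0b11 = 3; 3 != 11 -> empty
(47,41): row=0b101111, col=0b101001, row AND col = 0b101001 = 41; 41 == 41 -> filled
(114,100): row=0b1110010, col=0b1100100, row AND col = 0b1100000 = 96; 96 != 100 -> empty
(99,15): row=0b1100011, col=0b1111, row AND col = 0b11 = 3; 3 != 15 -> empty
(47,12): row=0b101111, col=0b1100, row AND col = 0b1100 = 12; 12 == 12 -> filled
(79,24): row=0b1001111, col=0b11000, row AND col = 0b1000 = 8; 8 != 24 -> empty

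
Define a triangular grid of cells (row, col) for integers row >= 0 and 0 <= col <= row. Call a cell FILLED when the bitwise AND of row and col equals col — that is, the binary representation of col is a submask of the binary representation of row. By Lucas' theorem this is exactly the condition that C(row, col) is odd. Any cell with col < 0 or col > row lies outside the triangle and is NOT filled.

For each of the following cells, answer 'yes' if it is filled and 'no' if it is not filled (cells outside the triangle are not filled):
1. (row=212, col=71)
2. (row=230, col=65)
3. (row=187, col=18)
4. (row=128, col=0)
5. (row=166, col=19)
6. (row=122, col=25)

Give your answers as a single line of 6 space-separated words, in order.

(212,71): row=0b11010100, col=0b1000111, row AND col = 0b1000100 = 68; 68 != 71 -> empty
(230,65): row=0b11100110, col=0b1000001, row AND col = 0b1000000 = 64; 64 != 65 -> empty
(187,18): row=0b10111011, col=0b10010, row AND col = 0b10010 = 18; 18 == 18 -> filled
(128,0): row=0b10000000, col=0b0, row AND col = 0b0 = 0; 0 == 0 -> filled
(166,19): row=0b10100110, col=0b10011, row AND col = 0b10 = 2; 2 != 19 -> empty
(122,25): row=0b1111010, col=0b11001, row AND col = 0b11000 = 24; 24 != 25 -> empty

Answer: no no yes yes no no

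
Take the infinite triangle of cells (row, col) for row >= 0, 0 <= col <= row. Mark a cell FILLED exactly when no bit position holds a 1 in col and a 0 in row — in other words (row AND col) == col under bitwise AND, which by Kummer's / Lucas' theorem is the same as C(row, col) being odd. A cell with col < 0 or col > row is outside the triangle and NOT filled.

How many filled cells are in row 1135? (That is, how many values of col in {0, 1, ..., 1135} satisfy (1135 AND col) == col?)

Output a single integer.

1135 in binary = 10001101111
popcount(1135) = number of 1-bits in 10001101111 = 7
A col c satisfies (1135 AND c) == c iff every set bit of c is also set in 1135; each of the 7 set bits of 1135 can independently be on or off in c.
count = 2^7 = 128

Answer: 128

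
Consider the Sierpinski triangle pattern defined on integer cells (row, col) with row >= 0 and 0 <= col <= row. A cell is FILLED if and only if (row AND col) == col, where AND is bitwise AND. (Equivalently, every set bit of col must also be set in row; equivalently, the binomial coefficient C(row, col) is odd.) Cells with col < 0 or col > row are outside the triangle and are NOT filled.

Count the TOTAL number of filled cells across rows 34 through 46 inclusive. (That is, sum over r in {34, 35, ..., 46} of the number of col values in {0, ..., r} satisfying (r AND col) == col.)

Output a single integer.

Answer: 124

Derivation:
r34=100010 pc2: +4 =4
r35=100011 pc3: +8 =12
r36=100100 pc2: +4 =16
r37=100101 pc3: +8 =24
r38=100110 pc3: +8 =32
r39=100111 pc4: +16 =48
r40=101000 pc2: +4 =52
r41=101001 pc3: +8 =60
r42=101010 pc3: +8 =68
r43=101011 pc4: +16 =84
r44=101100 pc3: +8 =92
r45=101101 pc4: +16 =108
r46=101110 pc4: +16 =124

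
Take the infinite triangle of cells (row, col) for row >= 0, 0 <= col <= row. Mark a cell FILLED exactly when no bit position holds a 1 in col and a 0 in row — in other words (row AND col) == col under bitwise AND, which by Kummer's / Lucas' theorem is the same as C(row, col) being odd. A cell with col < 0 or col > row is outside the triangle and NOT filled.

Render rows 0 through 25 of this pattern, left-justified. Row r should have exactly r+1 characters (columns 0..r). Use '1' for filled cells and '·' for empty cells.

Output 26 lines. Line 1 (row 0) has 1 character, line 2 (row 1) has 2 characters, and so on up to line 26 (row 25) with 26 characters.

r0=0: 1
r1=1: 11
r2=10: 1·1
r3=11: 1111
r4=100: 1···1
r5=101: 11··11
r6=110: 1·1·1·1
r7=111: 11111111
r8=1000: 1·······1
r9=1001: 11······11
r10=1010: 1·1·····1·1
r11=1011: 1111····1111
r12=1100: 1···1···1···1
r13=1101: 11··11··11··11
r14=1110: 1·1·1·1·1·1·1·1
r15=1111: 1111111111111111
r16=10000: 1···············1
r17=10001: 11··············11
r18=10010: 1·1·············1·1
r19=10011: 1111············1111
r20=10100: 1···1···········1···1
r21=10101: 11··11··········11··11
r22=10110: 1·1·1·1·········1·1·1·1
r23=10111: 11111111········11111111
r24=11000: 1·······1·······1·······1
r25=11001: 11······11······11······11

Answer: 1
11
1·1
1111
1···1
11··11
1·1·1·1
11111111
1·······1
11······11
1·1·····1·1
1111····1111
1···1···1···1
11··11··11··11
1·1·1·1·1·1·1·1
1111111111111111
1···············1
11··············11
1·1·············1·1
1111············1111
1···1···········1···1
11··11··········11··11
1·1·1·1·········1·1·1·1
11111111········11111111
1·······1·······1·······1
11······11······11······11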